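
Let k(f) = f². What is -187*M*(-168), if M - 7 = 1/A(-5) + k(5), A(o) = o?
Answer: 4995144/5 ≈ 9.9903e+5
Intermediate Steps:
M = 159/5 (M = 7 + (1/(-5) + 5²) = 7 + (-⅕ + 25) = 7 + 124/5 = 159/5 ≈ 31.800)
-187*M*(-168) = -187*159/5*(-168) = -29733/5*(-168) = 4995144/5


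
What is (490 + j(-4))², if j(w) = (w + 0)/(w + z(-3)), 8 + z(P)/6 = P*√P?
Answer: 8*(-13001783*I + 14048055*√3)/(-433*I + 468*√3) ≈ 2.4016e+5 - 33.25*I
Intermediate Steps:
z(P) = -48 + 6*P^(3/2) (z(P) = -48 + 6*(P*√P) = -48 + 6*P^(3/2))
j(w) = w/(-48 + w - 18*I*√3) (j(w) = (w + 0)/(w + (-48 + 6*(-3)^(3/2))) = w/(w + (-48 + 6*(-3*I*√3))) = w/(w + (-48 - 18*I*√3)) = w/(-48 + w - 18*I*√3))
(490 + j(-4))² = (490 - 4/(-48 - 4 - 18*I*√3))² = (490 - 4/(-52 - 18*I*√3))²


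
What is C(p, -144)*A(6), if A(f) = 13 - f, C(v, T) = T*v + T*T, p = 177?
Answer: -33264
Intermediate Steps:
C(v, T) = T² + T*v (C(v, T) = T*v + T² = T² + T*v)
C(p, -144)*A(6) = (-144*(-144 + 177))*(13 - 1*6) = (-144*33)*(13 - 6) = -4752*7 = -33264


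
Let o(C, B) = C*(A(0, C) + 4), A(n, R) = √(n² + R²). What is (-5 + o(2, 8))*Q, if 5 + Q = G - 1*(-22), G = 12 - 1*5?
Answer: 168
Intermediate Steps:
G = 7 (G = 12 - 5 = 7)
A(n, R) = √(R² + n²)
o(C, B) = C*(4 + √(C²)) (o(C, B) = C*(√(C² + 0²) + 4) = C*(√(C² + 0) + 4) = C*(√(C²) + 4) = C*(4 + √(C²)))
Q = 24 (Q = -5 + (7 - 1*(-22)) = -5 + (7 + 22) = -5 + 29 = 24)
(-5 + o(2, 8))*Q = (-5 + 2*(4 + √(2²)))*24 = (-5 + 2*(4 + √4))*24 = (-5 + 2*(4 + 2))*24 = (-5 + 2*6)*24 = (-5 + 12)*24 = 7*24 = 168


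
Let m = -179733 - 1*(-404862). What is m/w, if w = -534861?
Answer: -75043/178287 ≈ -0.42091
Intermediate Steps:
m = 225129 (m = -179733 + 404862 = 225129)
m/w = 225129/(-534861) = 225129*(-1/534861) = -75043/178287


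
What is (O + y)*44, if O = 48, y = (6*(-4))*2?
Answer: 0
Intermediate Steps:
y = -48 (y = -24*2 = -48)
(O + y)*44 = (48 - 48)*44 = 0*44 = 0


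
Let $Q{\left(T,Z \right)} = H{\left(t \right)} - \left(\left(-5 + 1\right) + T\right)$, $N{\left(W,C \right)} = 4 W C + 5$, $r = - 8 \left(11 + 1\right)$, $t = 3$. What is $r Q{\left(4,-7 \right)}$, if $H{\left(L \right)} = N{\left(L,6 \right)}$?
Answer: $-7392$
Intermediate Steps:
$r = -96$ ($r = \left(-8\right) 12 = -96$)
$N{\left(W,C \right)} = 5 + 4 C W$ ($N{\left(W,C \right)} = 4 C W + 5 = 5 + 4 C W$)
$H{\left(L \right)} = 5 + 24 L$ ($H{\left(L \right)} = 5 + 4 \cdot 6 L = 5 + 24 L$)
$Q{\left(T,Z \right)} = 81 - T$ ($Q{\left(T,Z \right)} = \left(5 + 24 \cdot 3\right) - \left(\left(-5 + 1\right) + T\right) = \left(5 + 72\right) - \left(-4 + T\right) = 77 - \left(-4 + T\right) = 81 - T$)
$r Q{\left(4,-7 \right)} = - 96 \left(81 - 4\right) = \left(-96\right) 77 = -7392$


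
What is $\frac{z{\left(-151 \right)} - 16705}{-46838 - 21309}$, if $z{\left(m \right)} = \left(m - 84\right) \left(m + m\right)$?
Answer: $- \frac{54265}{68147} \approx -0.79629$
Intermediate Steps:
$z{\left(m \right)} = 2 m \left(-84 + m\right)$ ($z{\left(m \right)} = \left(-84 + m\right) 2 m = 2 m \left(-84 + m\right)$)
$\frac{z{\left(-151 \right)} - 16705}{-46838 - 21309} = \frac{2 \left(-151\right) \left(-84 - 151\right) - 16705}{-46838 - 21309} = \frac{2 \left(-151\right) \left(-235\right) - 16705}{-68147} = \left(70970 - 16705\right) \left(- \frac{1}{68147}\right) = 54265 \left(- \frac{1}{68147}\right) = - \frac{54265}{68147}$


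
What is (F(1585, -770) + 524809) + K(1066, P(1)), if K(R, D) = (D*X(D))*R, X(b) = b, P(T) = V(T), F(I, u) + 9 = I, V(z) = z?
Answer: 527451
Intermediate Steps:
F(I, u) = -9 + I
P(T) = T
K(R, D) = R*D² (K(R, D) = (D*D)*R = D²*R = R*D²)
(F(1585, -770) + 524809) + K(1066, P(1)) = ((-9 + 1585) + 524809) + 1066*1² = (1576 + 524809) + 1066*1 = 526385 + 1066 = 527451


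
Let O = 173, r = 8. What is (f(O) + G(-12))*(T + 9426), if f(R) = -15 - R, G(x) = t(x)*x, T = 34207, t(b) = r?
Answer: -12391772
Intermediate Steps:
t(b) = 8
G(x) = 8*x
(f(O) + G(-12))*(T + 9426) = ((-15 - 1*173) + 8*(-12))*(34207 + 9426) = ((-15 - 173) - 96)*43633 = (-188 - 96)*43633 = -284*43633 = -12391772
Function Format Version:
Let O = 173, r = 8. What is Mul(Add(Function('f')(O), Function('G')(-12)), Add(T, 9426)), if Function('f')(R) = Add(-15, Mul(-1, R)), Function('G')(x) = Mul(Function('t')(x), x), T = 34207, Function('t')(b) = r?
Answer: -12391772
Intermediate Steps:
Function('t')(b) = 8
Function('G')(x) = Mul(8, x)
Mul(Add(Function('f')(O), Function('G')(-12)), Add(T, 9426)) = Mul(Add(Add(-15, Mul(-1, 173)), Mul(8, -12)), Add(34207, 9426)) = Mul(Add(Add(-15, -173), -96), 43633) = Mul(Add(-188, -96), 43633) = Mul(-284, 43633) = -12391772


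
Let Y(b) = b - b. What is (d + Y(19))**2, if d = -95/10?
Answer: 361/4 ≈ 90.250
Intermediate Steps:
d = -19/2 (d = -95*1/10 = -19/2 ≈ -9.5000)
Y(b) = 0
(d + Y(19))**2 = (-19/2 + 0)**2 = (-19/2)**2 = 361/4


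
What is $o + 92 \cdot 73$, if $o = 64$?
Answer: $6780$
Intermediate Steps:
$o + 92 \cdot 73 = 64 + 92 \cdot 73 = 64 + 6716 = 6780$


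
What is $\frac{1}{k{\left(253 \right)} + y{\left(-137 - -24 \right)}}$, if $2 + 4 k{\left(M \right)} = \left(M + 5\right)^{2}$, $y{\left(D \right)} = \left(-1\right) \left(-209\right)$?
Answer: $\frac{2}{33699} \approx 5.9349 \cdot 10^{-5}$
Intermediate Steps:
$y{\left(D \right)} = 209$
$k{\left(M \right)} = - \frac{1}{2} + \frac{\left(5 + M\right)^{2}}{4}$ ($k{\left(M \right)} = - \frac{1}{2} + \frac{\left(M + 5\right)^{2}}{4} = - \frac{1}{2} + \frac{\left(5 + M\right)^{2}}{4}$)
$\frac{1}{k{\left(253 \right)} + y{\left(-137 - -24 \right)}} = \frac{1}{\left(- \frac{1}{2} + \frac{\left(5 + 253\right)^{2}}{4}\right) + 209} = \frac{1}{\left(- \frac{1}{2} + \frac{258^{2}}{4}\right) + 209} = \frac{1}{\left(- \frac{1}{2} + \frac{1}{4} \cdot 66564\right) + 209} = \frac{1}{\left(- \frac{1}{2} + 16641\right) + 209} = \frac{1}{\frac{33281}{2} + 209} = \frac{1}{\frac{33699}{2}} = \frac{2}{33699}$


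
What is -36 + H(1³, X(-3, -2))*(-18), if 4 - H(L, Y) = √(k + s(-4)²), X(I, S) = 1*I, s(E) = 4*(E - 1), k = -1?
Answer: -108 + 18*√399 ≈ 251.55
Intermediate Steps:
s(E) = -4 + 4*E (s(E) = 4*(-1 + E) = -4 + 4*E)
X(I, S) = I
H(L, Y) = 4 - √399 (H(L, Y) = 4 - √(-1 + (-4 + 4*(-4))²) = 4 - √(-1 + (-4 - 16)²) = 4 - √(-1 + (-20)²) = 4 - √(-1 + 400) = 4 - √399)
-36 + H(1³, X(-3, -2))*(-18) = -36 + (4 - √399)*(-18) = -36 + (-72 + 18*√399) = -108 + 18*√399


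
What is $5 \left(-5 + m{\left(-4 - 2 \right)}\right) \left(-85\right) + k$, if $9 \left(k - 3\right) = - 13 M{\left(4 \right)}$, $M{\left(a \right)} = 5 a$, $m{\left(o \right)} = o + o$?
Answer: $\frac{64792}{9} \approx 7199.1$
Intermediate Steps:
$m{\left(o \right)} = 2 o$
$k = - \frac{233}{9}$ ($k = 3 + \frac{\left(-13\right) 5 \cdot 4}{9} = 3 + \frac{\left(-13\right) 20}{9} = 3 + \frac{1}{9} \left(-260\right) = 3 - \frac{260}{9} = - \frac{233}{9} \approx -25.889$)
$5 \left(-5 + m{\left(-4 - 2 \right)}\right) \left(-85\right) + k = 5 \left(-5 + 2 \left(-4 - 2\right)\right) \left(-85\right) - \frac{233}{9} = 5 \left(-5 + 2 \left(-6\right)\right) \left(-85\right) - \frac{233}{9} = 5 \left(-5 - 12\right) \left(-85\right) - \frac{233}{9} = 5 \left(-17\right) \left(-85\right) - \frac{233}{9} = \left(-85\right) \left(-85\right) - \frac{233}{9} = 7225 - \frac{233}{9} = \frac{64792}{9}$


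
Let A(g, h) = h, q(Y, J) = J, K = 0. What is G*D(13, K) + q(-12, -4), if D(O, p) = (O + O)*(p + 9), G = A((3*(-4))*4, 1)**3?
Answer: 230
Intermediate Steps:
G = 1 (G = 1**3 = 1)
D(O, p) = 2*O*(9 + p) (D(O, p) = (2*O)*(9 + p) = 2*O*(9 + p))
G*D(13, K) + q(-12, -4) = 1*(2*13*(9 + 0)) - 4 = 1*(2*13*9) - 4 = 1*234 - 4 = 234 - 4 = 230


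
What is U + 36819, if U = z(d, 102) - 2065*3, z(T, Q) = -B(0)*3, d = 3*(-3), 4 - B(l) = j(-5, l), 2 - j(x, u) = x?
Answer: 30633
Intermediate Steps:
j(x, u) = 2 - x
B(l) = -3 (B(l) = 4 - (2 - 1*(-5)) = 4 - (2 + 5) = 4 - 1*7 = 4 - 7 = -3)
d = -9
z(T, Q) = 9 (z(T, Q) = -1*(-3)*3 = 3*3 = 9)
U = -6186 (U = 9 - 2065*3 = 9 - 1*6195 = 9 - 6195 = -6186)
U + 36819 = -6186 + 36819 = 30633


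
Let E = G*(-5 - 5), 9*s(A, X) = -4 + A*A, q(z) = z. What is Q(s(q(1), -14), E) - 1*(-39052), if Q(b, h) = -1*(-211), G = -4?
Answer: 39263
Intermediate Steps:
s(A, X) = -4/9 + A²/9 (s(A, X) = (-4 + A*A)/9 = (-4 + A²)/9 = -4/9 + A²/9)
E = 40 (E = -4*(-5 - 5) = -4*(-10) = 40)
Q(b, h) = 211
Q(s(q(1), -14), E) - 1*(-39052) = 211 - 1*(-39052) = 211 + 39052 = 39263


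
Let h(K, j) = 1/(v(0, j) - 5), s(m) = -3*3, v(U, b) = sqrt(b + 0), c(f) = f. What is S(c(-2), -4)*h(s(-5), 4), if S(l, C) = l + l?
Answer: 4/3 ≈ 1.3333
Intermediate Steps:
S(l, C) = 2*l
v(U, b) = sqrt(b)
s(m) = -9
h(K, j) = 1/(-5 + sqrt(j)) (h(K, j) = 1/(sqrt(j) - 5) = 1/(-5 + sqrt(j)))
S(c(-2), -4)*h(s(-5), 4) = (2*(-2))/(-5 + sqrt(4)) = -4/(-5 + 2) = -4/(-3) = -4*(-1/3) = 4/3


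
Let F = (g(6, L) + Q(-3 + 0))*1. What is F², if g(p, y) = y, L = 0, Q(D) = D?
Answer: 9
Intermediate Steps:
F = -3 (F = (0 + (-3 + 0))*1 = (0 - 3)*1 = -3*1 = -3)
F² = (-3)² = 9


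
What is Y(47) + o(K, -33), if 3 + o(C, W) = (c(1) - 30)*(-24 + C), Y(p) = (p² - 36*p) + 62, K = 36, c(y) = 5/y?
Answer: 276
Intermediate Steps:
Y(p) = 62 + p² - 36*p
o(C, W) = 597 - 25*C (o(C, W) = -3 + (5/1 - 30)*(-24 + C) = -3 + (5*1 - 30)*(-24 + C) = -3 + (5 - 30)*(-24 + C) = -3 - 25*(-24 + C) = -3 + (600 - 25*C) = 597 - 25*C)
Y(47) + o(K, -33) = (62 + 47² - 36*47) + (597 - 25*36) = (62 + 2209 - 1692) + (597 - 900) = 579 - 303 = 276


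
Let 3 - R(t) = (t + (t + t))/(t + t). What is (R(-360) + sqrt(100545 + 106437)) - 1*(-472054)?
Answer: 944111/2 + 3*sqrt(22998) ≈ 4.7251e+5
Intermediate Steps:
R(t) = 3/2 (R(t) = 3 - (t + (t + t))/(t + t) = 3 - (t + 2*t)/(2*t) = 3 - 3*t*1/(2*t) = 3 - 1*3/2 = 3 - 3/2 = 3/2)
(R(-360) + sqrt(100545 + 106437)) - 1*(-472054) = (3/2 + sqrt(100545 + 106437)) - 1*(-472054) = (3/2 + sqrt(206982)) + 472054 = (3/2 + 3*sqrt(22998)) + 472054 = 944111/2 + 3*sqrt(22998)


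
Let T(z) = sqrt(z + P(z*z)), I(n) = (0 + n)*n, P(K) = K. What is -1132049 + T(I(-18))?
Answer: -1132049 + 90*sqrt(13) ≈ -1.1317e+6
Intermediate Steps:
I(n) = n**2 (I(n) = n*n = n**2)
T(z) = sqrt(z + z**2) (T(z) = sqrt(z + z*z) = sqrt(z + z**2))
-1132049 + T(I(-18)) = -1132049 + sqrt((-18)**2*(1 + (-18)**2)) = -1132049 + sqrt(324*(1 + 324)) = -1132049 + sqrt(324*325) = -1132049 + sqrt(105300) = -1132049 + 90*sqrt(13)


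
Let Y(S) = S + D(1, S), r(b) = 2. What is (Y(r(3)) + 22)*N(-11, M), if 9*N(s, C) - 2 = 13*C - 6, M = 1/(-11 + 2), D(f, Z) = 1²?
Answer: -1225/81 ≈ -15.123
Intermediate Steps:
D(f, Z) = 1
Y(S) = 1 + S (Y(S) = S + 1 = 1 + S)
M = -⅑ (M = 1/(-9) = -⅑ ≈ -0.11111)
N(s, C) = -4/9 + 13*C/9 (N(s, C) = 2/9 + (13*C - 6)/9 = 2/9 + (-6 + 13*C)/9 = 2/9 + (-⅔ + 13*C/9) = -4/9 + 13*C/9)
(Y(r(3)) + 22)*N(-11, M) = ((1 + 2) + 22)*(-4/9 + (13/9)*(-⅑)) = (3 + 22)*(-4/9 - 13/81) = 25*(-49/81) = -1225/81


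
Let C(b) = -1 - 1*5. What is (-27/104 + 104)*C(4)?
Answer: -32367/52 ≈ -622.44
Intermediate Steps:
C(b) = -6 (C(b) = -1 - 5 = -6)
(-27/104 + 104)*C(4) = (-27/104 + 104)*(-6) = (10789/104)*(-6) = -32367/52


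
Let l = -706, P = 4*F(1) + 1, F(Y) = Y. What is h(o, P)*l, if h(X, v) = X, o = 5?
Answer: -3530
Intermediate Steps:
P = 5 (P = 4*1 + 1 = 4 + 1 = 5)
h(o, P)*l = 5*(-706) = -3530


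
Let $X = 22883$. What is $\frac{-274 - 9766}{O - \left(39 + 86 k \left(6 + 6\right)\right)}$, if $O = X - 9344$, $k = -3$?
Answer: $- \frac{2510}{4149} \approx -0.60497$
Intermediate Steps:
$O = 13539$ ($O = 22883 - 9344 = 13539$)
$\frac{-274 - 9766}{O - \left(39 + 86 k \left(6 + 6\right)\right)} = \frac{-274 - 9766}{13539 - \left(39 + 86 \left(- 3 \left(6 + 6\right)\right)\right)} = - \frac{10040}{13539 - \left(39 + 86 \left(\left(-3\right) 12\right)\right)} = - \frac{10040}{13539 - -3057} = - \frac{10040}{13539 + \left(-39 + 3096\right)} = - \frac{10040}{13539 + 3057} = - \frac{10040}{16596} = \left(-10040\right) \frac{1}{16596} = - \frac{2510}{4149}$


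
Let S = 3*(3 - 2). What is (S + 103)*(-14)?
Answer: -1484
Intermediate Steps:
S = 3 (S = 3*1 = 3)
(S + 103)*(-14) = (3 + 103)*(-14) = 106*(-14) = -1484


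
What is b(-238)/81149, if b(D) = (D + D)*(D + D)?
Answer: 226576/81149 ≈ 2.7921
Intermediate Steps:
b(D) = 4*D**2 (b(D) = (2*D)*(2*D) = 4*D**2)
b(-238)/81149 = (4*(-238)**2)/81149 = (4*56644)*(1/81149) = 226576*(1/81149) = 226576/81149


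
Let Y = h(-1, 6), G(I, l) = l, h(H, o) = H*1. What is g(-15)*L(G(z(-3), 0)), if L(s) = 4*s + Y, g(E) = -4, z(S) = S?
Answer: 4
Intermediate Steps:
h(H, o) = H
Y = -1
L(s) = -1 + 4*s (L(s) = 4*s - 1 = -1 + 4*s)
g(-15)*L(G(z(-3), 0)) = -4*(-1 + 4*0) = -4*(-1 + 0) = -4*(-1) = 4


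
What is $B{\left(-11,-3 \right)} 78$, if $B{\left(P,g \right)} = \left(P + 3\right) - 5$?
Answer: $-1014$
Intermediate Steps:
$B{\left(P,g \right)} = -2 + P$ ($B{\left(P,g \right)} = \left(3 + P\right) - 5 = -2 + P$)
$B{\left(-11,-3 \right)} 78 = \left(-2 - 11\right) 78 = \left(-13\right) 78 = -1014$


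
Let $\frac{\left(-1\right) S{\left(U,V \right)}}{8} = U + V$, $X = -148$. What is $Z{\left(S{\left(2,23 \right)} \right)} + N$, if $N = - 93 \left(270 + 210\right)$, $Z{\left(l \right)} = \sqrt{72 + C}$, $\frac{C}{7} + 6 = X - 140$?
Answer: $-44640 + i \sqrt{1986} \approx -44640.0 + 44.565 i$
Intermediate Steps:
$S{\left(U,V \right)} = - 8 U - 8 V$ ($S{\left(U,V \right)} = - 8 \left(U + V\right) = - 8 U - 8 V$)
$C = -2058$ ($C = -42 + 7 \left(-148 - 140\right) = -42 + 7 \left(-288\right) = -42 - 2016 = -2058$)
$Z{\left(l \right)} = i \sqrt{1986}$ ($Z{\left(l \right)} = \sqrt{72 - 2058} = \sqrt{-1986} = i \sqrt{1986}$)
$N = -44640$ ($N = \left(-93\right) 480 = -44640$)
$Z{\left(S{\left(2,23 \right)} \right)} + N = i \sqrt{1986} - 44640 = -44640 + i \sqrt{1986}$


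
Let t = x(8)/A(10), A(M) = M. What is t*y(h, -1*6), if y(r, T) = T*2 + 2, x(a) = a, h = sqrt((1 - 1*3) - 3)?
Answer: -8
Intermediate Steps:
h = I*sqrt(5) (h = sqrt((1 - 3) - 3) = sqrt(-2 - 3) = sqrt(-5) = I*sqrt(5) ≈ 2.2361*I)
t = 4/5 (t = 8/10 = 8*(1/10) = 4/5 ≈ 0.80000)
y(r, T) = 2 + 2*T (y(r, T) = 2*T + 2 = 2 + 2*T)
t*y(h, -1*6) = 4*(2 + 2*(-1*6))/5 = 4*(2 + 2*(-6))/5 = 4*(2 - 12)/5 = (4/5)*(-10) = -8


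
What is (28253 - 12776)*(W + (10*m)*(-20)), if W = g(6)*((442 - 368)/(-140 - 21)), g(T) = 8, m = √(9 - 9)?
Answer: -1308912/23 ≈ -56909.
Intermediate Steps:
m = 0 (m = √0 = 0)
W = -592/161 (W = 8*((442 - 368)/(-140 - 21)) = 8*(74/(-161)) = 8*(74*(-1/161)) = 8*(-74/161) = -592/161 ≈ -3.6770)
(28253 - 12776)*(W + (10*m)*(-20)) = (28253 - 12776)*(-592/161 + (10*0)*(-20)) = 15477*(-592/161 + 0*(-20)) = 15477*(-592/161 + 0) = 15477*(-592/161) = -1308912/23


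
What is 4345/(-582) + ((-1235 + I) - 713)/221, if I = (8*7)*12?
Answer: -1702877/128622 ≈ -13.239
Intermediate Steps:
I = 672 (I = 56*12 = 672)
4345/(-582) + ((-1235 + I) - 713)/221 = 4345/(-582) + ((-1235 + 672) - 713)/221 = 4345*(-1/582) + (-563 - 713)*(1/221) = -4345/582 - 1276*1/221 = -4345/582 - 1276/221 = -1702877/128622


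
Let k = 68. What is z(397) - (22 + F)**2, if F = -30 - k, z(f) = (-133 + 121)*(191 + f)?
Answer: -12832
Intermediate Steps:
z(f) = -2292 - 12*f (z(f) = -12*(191 + f) = -2292 - 12*f)
F = -98 (F = -30 - 1*68 = -30 - 68 = -98)
z(397) - (22 + F)**2 = (-2292 - 12*397) - (22 - 98)**2 = (-2292 - 4764) - 1*(-76)**2 = -7056 - 1*5776 = -7056 - 5776 = -12832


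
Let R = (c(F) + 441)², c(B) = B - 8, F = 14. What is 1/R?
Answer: 1/199809 ≈ 5.0048e-6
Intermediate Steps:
c(B) = -8 + B
R = 199809 (R = ((-8 + 14) + 441)² = (6 + 441)² = 447² = 199809)
1/R = 1/199809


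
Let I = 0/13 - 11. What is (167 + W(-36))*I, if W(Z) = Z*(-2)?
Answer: -2629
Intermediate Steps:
I = -11 (I = (1/13)*0 - 11 = 0 - 11 = -11)
W(Z) = -2*Z
(167 + W(-36))*I = (167 - 2*(-36))*(-11) = (167 + 72)*(-11) = 239*(-11) = -2629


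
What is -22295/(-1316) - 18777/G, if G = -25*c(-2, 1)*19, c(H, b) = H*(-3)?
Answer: 2101221/89300 ≈ 23.530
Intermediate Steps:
c(H, b) = -3*H
G = -2850 (G = -(-75)*(-2)*19 = -25*6*19 = -150*19 = -2850)
-22295/(-1316) - 18777/G = -22295/(-1316) - 18777/(-2850) = -22295*(-1/1316) - 18777*(-1/2850) = 3185/188 + 6259/950 = 2101221/89300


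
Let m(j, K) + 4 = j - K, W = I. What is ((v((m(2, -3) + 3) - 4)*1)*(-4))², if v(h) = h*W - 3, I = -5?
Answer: 144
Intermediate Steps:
W = -5
m(j, K) = -4 + j - K (m(j, K) = -4 + (j - K) = -4 + j - K)
v(h) = -3 - 5*h (v(h) = h*(-5) - 3 = -5*h - 3 = -3 - 5*h)
((v((m(2, -3) + 3) - 4)*1)*(-4))² = (((-3 - 5*(((-4 + 2 - 1*(-3)) + 3) - 4))*1)*(-4))² = (((-3 - 5*(((-4 + 2 + 3) + 3) - 4))*1)*(-4))² = (((-3 - 5*((1 + 3) - 4))*1)*(-4))² = (((-3 - 5*(4 - 4))*1)*(-4))² = (((-3 - 5*0)*1)*(-4))² = (((-3 + 0)*1)*(-4))² = (-3*1*(-4))² = (-3*(-4))² = 12² = 144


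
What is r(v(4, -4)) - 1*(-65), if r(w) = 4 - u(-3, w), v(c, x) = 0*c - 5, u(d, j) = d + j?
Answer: 77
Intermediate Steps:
v(c, x) = -5 (v(c, x) = 0 - 5 = -5)
r(w) = 7 - w (r(w) = 4 - (-3 + w) = 4 + (3 - w) = 7 - w)
r(v(4, -4)) - 1*(-65) = (7 - 1*(-5)) - 1*(-65) = (7 + 5) + 65 = 12 + 65 = 77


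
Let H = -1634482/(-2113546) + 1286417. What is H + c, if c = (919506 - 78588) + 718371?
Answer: 3007266083979/1056773 ≈ 2.8457e+6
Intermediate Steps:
c = 1559289 (c = 840918 + 718371 = 1559289)
H = 1359451569582/1056773 (H = -1634482*(-1/2113546) + 1286417 = 817241/1056773 + 1286417 = 1359451569582/1056773 ≈ 1.2864e+6)
H + c = 1359451569582/1056773 + 1559289 = 3007266083979/1056773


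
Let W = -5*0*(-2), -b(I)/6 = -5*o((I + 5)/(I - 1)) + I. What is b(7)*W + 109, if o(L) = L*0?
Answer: 109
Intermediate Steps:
o(L) = 0
b(I) = -6*I (b(I) = -6*(-5*0 + I) = -6*(0 + I) = -6*I)
W = 0 (W = 0*(-2) = 0)
b(7)*W + 109 = -6*7*0 + 109 = -42*0 + 109 = 0 + 109 = 109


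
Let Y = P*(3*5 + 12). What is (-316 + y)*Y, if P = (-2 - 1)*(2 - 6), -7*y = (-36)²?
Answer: -1136592/7 ≈ -1.6237e+5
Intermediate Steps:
y = -1296/7 (y = -⅐*(-36)² = -⅐*1296 = -1296/7 ≈ -185.14)
P = 12 (P = -3*(-4) = 12)
Y = 324 (Y = 12*(3*5 + 12) = 12*(15 + 12) = 12*27 = 324)
(-316 + y)*Y = (-316 - 1296/7)*324 = -3508/7*324 = -1136592/7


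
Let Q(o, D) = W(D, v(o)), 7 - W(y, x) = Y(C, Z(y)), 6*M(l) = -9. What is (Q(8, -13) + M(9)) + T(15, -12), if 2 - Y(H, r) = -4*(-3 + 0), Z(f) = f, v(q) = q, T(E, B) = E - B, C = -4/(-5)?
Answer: 85/2 ≈ 42.500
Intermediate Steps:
C = ⅘ (C = -4*(-⅕) = ⅘ ≈ 0.80000)
M(l) = -3/2 (M(l) = (⅙)*(-9) = -3/2)
Y(H, r) = -10 (Y(H, r) = 2 - (-4)*(-3 + 0) = 2 - (-4)*(-3) = 2 - 1*12 = 2 - 12 = -10)
W(y, x) = 17 (W(y, x) = 7 - 1*(-10) = 7 + 10 = 17)
Q(o, D) = 17
(Q(8, -13) + M(9)) + T(15, -12) = (17 - 3/2) + (15 - 1*(-12)) = 31/2 + (15 + 12) = 31/2 + 27 = 85/2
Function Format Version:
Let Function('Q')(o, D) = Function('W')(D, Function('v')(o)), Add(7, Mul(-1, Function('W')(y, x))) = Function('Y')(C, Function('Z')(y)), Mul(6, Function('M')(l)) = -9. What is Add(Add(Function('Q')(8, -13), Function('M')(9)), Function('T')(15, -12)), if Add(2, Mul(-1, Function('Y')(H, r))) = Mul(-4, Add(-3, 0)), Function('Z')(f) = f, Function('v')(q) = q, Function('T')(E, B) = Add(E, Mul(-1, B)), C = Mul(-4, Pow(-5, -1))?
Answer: Rational(85, 2) ≈ 42.500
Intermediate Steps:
C = Rational(4, 5) (C = Mul(-4, Rational(-1, 5)) = Rational(4, 5) ≈ 0.80000)
Function('M')(l) = Rational(-3, 2) (Function('M')(l) = Mul(Rational(1, 6), -9) = Rational(-3, 2))
Function('Y')(H, r) = -10 (Function('Y')(H, r) = Add(2, Mul(-1, Mul(-4, Add(-3, 0)))) = Add(2, Mul(-1, Mul(-4, -3))) = Add(2, Mul(-1, 12)) = Add(2, -12) = -10)
Function('W')(y, x) = 17 (Function('W')(y, x) = Add(7, Mul(-1, -10)) = Add(7, 10) = 17)
Function('Q')(o, D) = 17
Add(Add(Function('Q')(8, -13), Function('M')(9)), Function('T')(15, -12)) = Add(Add(17, Rational(-3, 2)), Add(15, Mul(-1, -12))) = Add(Rational(31, 2), Add(15, 12)) = Add(Rational(31, 2), 27) = Rational(85, 2)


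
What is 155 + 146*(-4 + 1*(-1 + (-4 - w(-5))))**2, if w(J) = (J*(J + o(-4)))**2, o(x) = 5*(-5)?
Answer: 73971641981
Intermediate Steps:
o(x) = -25
w(J) = J**2*(-25 + J)**2 (w(J) = (J*(J - 25))**2 = (J*(-25 + J))**2 = J**2*(-25 + J)**2)
155 + 146*(-4 + 1*(-1 + (-4 - w(-5))))**2 = 155 + 146*(-4 + 1*(-1 + (-4 - (-5)**2*(-25 - 5)**2)))**2 = 155 + 146*(-4 + 1*(-1 + (-4 - 25*(-30)**2)))**2 = 155 + 146*(-4 + 1*(-1 + (-4 - 25*900)))**2 = 155 + 146*(-4 + 1*(-1 + (-4 - 1*22500)))**2 = 155 + 146*(-4 + 1*(-1 + (-4 - 22500)))**2 = 155 + 146*(-4 + 1*(-1 - 22504))**2 = 155 + 146*(-4 + 1*(-22505))**2 = 155 + 146*(-4 - 22505)**2 = 155 + 146*(-22509)**2 = 155 + 146*506655081 = 155 + 73971641826 = 73971641981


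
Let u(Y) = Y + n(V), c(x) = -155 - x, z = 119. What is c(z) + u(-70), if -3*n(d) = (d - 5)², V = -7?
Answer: -392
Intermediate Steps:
n(d) = -(-5 + d)²/3 (n(d) = -(d - 5)²/3 = -(-5 + d)²/3)
u(Y) = -48 + Y (u(Y) = Y - (-5 - 7)²/3 = Y - ⅓*(-12)² = Y - ⅓*144 = Y - 48 = -48 + Y)
c(z) + u(-70) = (-155 - 1*119) + (-48 - 70) = (-155 - 119) - 118 = -274 - 118 = -392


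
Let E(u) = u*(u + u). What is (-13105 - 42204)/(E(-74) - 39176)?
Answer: 55309/28224 ≈ 1.9596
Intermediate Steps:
E(u) = 2*u² (E(u) = u*(2*u) = 2*u²)
(-13105 - 42204)/(E(-74) - 39176) = (-13105 - 42204)/(2*(-74)² - 39176) = -55309/(2*5476 - 39176) = -55309/(10952 - 39176) = -55309/(-28224) = -55309*(-1/28224) = 55309/28224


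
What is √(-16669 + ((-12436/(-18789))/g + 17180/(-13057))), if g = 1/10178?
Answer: I*√597869956241273940873/245327973 ≈ 99.668*I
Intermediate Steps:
g = 1/10178 ≈ 9.8251e-5
√(-16669 + ((-12436/(-18789))/g + 17180/(-13057))) = √(-16669 + ((-12436/(-18789))/(1/10178) + 17180/(-13057))) = √(-16669 + (-12436*(-1/18789)*10178 + 17180*(-1/13057))) = √(-16669 + ((12436/18789)*10178 - 17180/13057)) = √(-16669 + (126573608/18789 - 17180/13057)) = √(-16669 + 1652348804636/245327973) = √(-2437023177301/245327973) = I*√597869956241273940873/245327973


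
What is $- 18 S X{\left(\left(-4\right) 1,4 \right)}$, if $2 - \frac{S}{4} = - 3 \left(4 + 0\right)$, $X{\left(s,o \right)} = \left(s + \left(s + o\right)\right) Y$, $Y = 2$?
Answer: $8064$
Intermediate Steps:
$X{\left(s,o \right)} = 2 o + 4 s$ ($X{\left(s,o \right)} = \left(s + \left(s + o\right)\right) 2 = \left(s + \left(o + s\right)\right) 2 = \left(o + 2 s\right) 2 = 2 o + 4 s$)
$S = 56$ ($S = 8 - 4 \left(- 3 \left(4 + 0\right)\right) = 8 - 4 \left(\left(-3\right) 4\right) = 8 - -48 = 8 + 48 = 56$)
$- 18 S X{\left(\left(-4\right) 1,4 \right)} = \left(-18\right) 56 \left(2 \cdot 4 + 4 \left(\left(-4\right) 1\right)\right) = - 1008 \left(8 + 4 \left(-4\right)\right) = - 1008 \left(8 - 16\right) = \left(-1008\right) \left(-8\right) = 8064$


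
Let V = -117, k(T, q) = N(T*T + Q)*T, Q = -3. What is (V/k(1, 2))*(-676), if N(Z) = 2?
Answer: 39546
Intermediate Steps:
k(T, q) = 2*T
(V/k(1, 2))*(-676) = -117/(2*1)*(-676) = -117/2*(-676) = 39546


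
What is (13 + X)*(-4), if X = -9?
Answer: -16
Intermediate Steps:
(13 + X)*(-4) = (13 - 9)*(-4) = 4*(-4) = -16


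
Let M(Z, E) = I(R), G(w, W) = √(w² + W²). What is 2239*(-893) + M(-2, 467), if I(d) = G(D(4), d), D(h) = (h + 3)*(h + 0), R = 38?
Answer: -1999427 + 2*√557 ≈ -1.9994e+6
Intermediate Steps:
D(h) = h*(3 + h) (D(h) = (3 + h)*h = h*(3 + h))
G(w, W) = √(W² + w²)
I(d) = √(784 + d²) (I(d) = √(d² + (4*(3 + 4))²) = √(d² + (4*7)²) = √(d² + 28²) = √(d² + 784) = √(784 + d²))
M(Z, E) = 2*√557 (M(Z, E) = √(784 + 38²) = √(784 + 1444) = √2228 = 2*√557)
2239*(-893) + M(-2, 467) = 2239*(-893) + 2*√557 = -1999427 + 2*√557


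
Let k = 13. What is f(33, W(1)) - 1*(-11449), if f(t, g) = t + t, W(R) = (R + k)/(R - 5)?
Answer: 11515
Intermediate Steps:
W(R) = (13 + R)/(-5 + R) (W(R) = (R + 13)/(R - 5) = (13 + R)/(-5 + R))
f(t, g) = 2*t
f(33, W(1)) - 1*(-11449) = 2*33 - 1*(-11449) = 66 + 11449 = 11515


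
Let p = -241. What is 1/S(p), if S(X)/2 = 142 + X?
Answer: -1/198 ≈ -0.0050505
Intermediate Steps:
S(X) = 284 + 2*X (S(X) = 2*(142 + X) = 284 + 2*X)
1/S(p) = 1/(284 + 2*(-241)) = 1/(284 - 482) = 1/(-198) = -1/198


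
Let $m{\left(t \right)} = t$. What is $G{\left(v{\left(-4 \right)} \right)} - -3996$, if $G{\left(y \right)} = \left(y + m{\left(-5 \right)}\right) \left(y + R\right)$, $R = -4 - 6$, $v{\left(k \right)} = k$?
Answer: $4122$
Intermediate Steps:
$R = -10$ ($R = -4 - 6 = -10$)
$G{\left(y \right)} = \left(-10 + y\right) \left(-5 + y\right)$ ($G{\left(y \right)} = \left(y - 5\right) \left(y - 10\right) = \left(-5 + y\right) \left(-10 + y\right) = \left(-10 + y\right) \left(-5 + y\right)$)
$G{\left(v{\left(-4 \right)} \right)} - -3996 = \left(50 + \left(-4\right)^{2} - -60\right) - -3996 = \left(50 + 16 + 60\right) + 3996 = 126 + 3996 = 4122$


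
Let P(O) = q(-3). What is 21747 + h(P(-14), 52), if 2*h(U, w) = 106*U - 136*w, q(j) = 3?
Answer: 18370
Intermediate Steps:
P(O) = 3
h(U, w) = -68*w + 53*U (h(U, w) = (106*U - 136*w)/2 = (-136*w + 106*U)/2 = -68*w + 53*U)
21747 + h(P(-14), 52) = 21747 + (-68*52 + 53*3) = 21747 + (-3536 + 159) = 21747 - 3377 = 18370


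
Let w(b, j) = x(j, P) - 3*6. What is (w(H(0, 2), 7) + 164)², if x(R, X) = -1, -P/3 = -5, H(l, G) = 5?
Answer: 21025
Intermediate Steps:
P = 15 (P = -3*(-5) = 15)
w(b, j) = -19 (w(b, j) = -1 - 3*6 = -1 - 18 = -19)
(w(H(0, 2), 7) + 164)² = (-19 + 164)² = 145² = 21025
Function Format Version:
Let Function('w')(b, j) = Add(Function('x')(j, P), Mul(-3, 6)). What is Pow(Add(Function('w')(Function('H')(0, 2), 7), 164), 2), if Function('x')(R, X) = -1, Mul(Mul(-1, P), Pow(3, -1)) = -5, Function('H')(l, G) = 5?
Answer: 21025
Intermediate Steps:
P = 15 (P = Mul(-3, -5) = 15)
Function('w')(b, j) = -19 (Function('w')(b, j) = Add(-1, Mul(-3, 6)) = Add(-1, -18) = -19)
Pow(Add(Function('w')(Function('H')(0, 2), 7), 164), 2) = Pow(Add(-19, 164), 2) = Pow(145, 2) = 21025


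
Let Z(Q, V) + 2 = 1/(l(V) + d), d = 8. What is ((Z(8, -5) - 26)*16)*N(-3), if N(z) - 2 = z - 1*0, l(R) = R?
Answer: 1328/3 ≈ 442.67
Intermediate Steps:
Z(Q, V) = -2 + 1/(8 + V) (Z(Q, V) = -2 + 1/(V + 8) = -2 + 1/(8 + V))
N(z) = 2 + z (N(z) = 2 + (z - 1*0) = 2 + (z + 0) = 2 + z)
((Z(8, -5) - 26)*16)*N(-3) = (((-15 - 2*(-5))/(8 - 5) - 26)*16)*(2 - 3) = (((-15 + 10)/3 - 26)*16)*(-1) = (((⅓)*(-5) - 26)*16)*(-1) = ((-5/3 - 26)*16)*(-1) = -83/3*16*(-1) = -1328/3*(-1) = 1328/3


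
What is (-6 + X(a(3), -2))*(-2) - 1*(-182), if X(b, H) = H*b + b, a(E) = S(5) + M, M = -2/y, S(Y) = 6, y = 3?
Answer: 614/3 ≈ 204.67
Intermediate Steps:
M = -2/3 ≈ -0.66667
a(E) = 16/3 (a(E) = 6 - 2/3 = 16/3)
X(b, H) = b + H*b
(-6 + X(a(3), -2))*(-2) - 1*(-182) = (-6 + 16*(1 - 2)/3)*(-2) - 1*(-182) = (-6 + (16/3)*(-1))*(-2) + 182 = (-6 - 16/3)*(-2) + 182 = -34/3*(-2) + 182 = 68/3 + 182 = 614/3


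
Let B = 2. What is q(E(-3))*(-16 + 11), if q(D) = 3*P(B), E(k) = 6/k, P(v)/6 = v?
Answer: -180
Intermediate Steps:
P(v) = 6*v
q(D) = 36 (q(D) = 3*(6*2) = 3*12 = 36)
q(E(-3))*(-16 + 11) = 36*(-16 + 11) = 36*(-5) = -180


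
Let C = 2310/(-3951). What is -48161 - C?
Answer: -63427267/1317 ≈ -48160.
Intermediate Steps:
C = -770/1317 (C = 2310*(-1/3951) = -770/1317 ≈ -0.58466)
-48161 - C = -48161 - 1*(-770/1317) = -48161 + 770/1317 = -63427267/1317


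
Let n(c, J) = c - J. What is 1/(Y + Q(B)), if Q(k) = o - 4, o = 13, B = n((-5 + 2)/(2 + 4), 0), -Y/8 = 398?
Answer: -1/3175 ≈ -0.00031496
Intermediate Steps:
Y = -3184 (Y = -8*398 = -3184)
B = -½ (B = (-5 + 2)/(2 + 4) - 1*0 = -3/6 + 0 = -3*⅙ + 0 = -½ + 0 = -½ ≈ -0.50000)
Q(k) = 9 (Q(k) = 13 - 4 = 9)
1/(Y + Q(B)) = 1/(-3184 + 9) = 1/(-3175) = -1/3175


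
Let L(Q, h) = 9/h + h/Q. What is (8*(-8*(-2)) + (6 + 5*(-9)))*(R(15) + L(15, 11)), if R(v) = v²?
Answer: 3326909/165 ≈ 20163.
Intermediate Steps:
(8*(-8*(-2)) + (6 + 5*(-9)))*(R(15) + L(15, 11)) = (8*(-8*(-2)) + (6 + 5*(-9)))*(15² + (9/11 + 11/15)) = (8*16 + (6 - 45))*(225 + (9*(1/11) + 11*(1/15))) = (128 - 39)*(225 + (9/11 + 11/15)) = 89*(225 + 256/165) = 89*(37381/165) = 3326909/165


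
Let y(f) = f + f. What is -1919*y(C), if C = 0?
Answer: 0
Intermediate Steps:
y(f) = 2*f
-1919*y(C) = -3838*0 = -1919*0 = 0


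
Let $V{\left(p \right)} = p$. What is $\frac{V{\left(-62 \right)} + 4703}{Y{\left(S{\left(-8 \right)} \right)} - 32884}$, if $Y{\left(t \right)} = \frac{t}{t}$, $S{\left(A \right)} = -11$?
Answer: $- \frac{1547}{10961} \approx -0.14114$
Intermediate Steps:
$Y{\left(t \right)} = 1$
$\frac{V{\left(-62 \right)} + 4703}{Y{\left(S{\left(-8 \right)} \right)} - 32884} = \frac{-62 + 4703}{1 - 32884} = \frac{4641}{-32883} = 4641 \left(- \frac{1}{32883}\right) = - \frac{1547}{10961}$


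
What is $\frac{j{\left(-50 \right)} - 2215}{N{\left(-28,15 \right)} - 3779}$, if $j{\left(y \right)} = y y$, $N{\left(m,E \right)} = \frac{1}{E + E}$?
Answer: $- \frac{8550}{113369} \approx -0.075417$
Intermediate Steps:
$N{\left(m,E \right)} = \frac{1}{2 E}$
$j{\left(y \right)} = y^{2}$
$\frac{j{\left(-50 \right)} - 2215}{N{\left(-28,15 \right)} - 3779} = \frac{\left(-50\right)^{2} - 2215}{\frac{1}{2 \cdot 15} - 3779} = \frac{2500 - 2215}{\frac{1}{2} \cdot \frac{1}{15} - 3779} = \frac{285}{\frac{1}{30} - 3779} = \frac{285}{- \frac{113369}{30}} = 285 \left(- \frac{30}{113369}\right) = - \frac{8550}{113369}$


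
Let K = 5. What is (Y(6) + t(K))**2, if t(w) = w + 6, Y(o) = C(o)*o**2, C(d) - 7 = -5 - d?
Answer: 17689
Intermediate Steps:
C(d) = 2 - d (C(d) = 7 + (-5 - d) = 2 - d)
Y(o) = o**2*(2 - o) (Y(o) = (2 - o)*o**2 = o**2*(2 - o))
t(w) = 6 + w
(Y(6) + t(K))**2 = (6**2*(2 - 1*6) + (6 + 5))**2 = (36*(2 - 6) + 11)**2 = (36*(-4) + 11)**2 = (-144 + 11)**2 = (-133)**2 = 17689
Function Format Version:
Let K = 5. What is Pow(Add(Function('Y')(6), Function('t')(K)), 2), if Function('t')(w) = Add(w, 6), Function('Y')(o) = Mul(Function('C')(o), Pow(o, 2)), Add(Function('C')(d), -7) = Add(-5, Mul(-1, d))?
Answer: 17689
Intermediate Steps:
Function('C')(d) = Add(2, Mul(-1, d)) (Function('C')(d) = Add(7, Add(-5, Mul(-1, d))) = Add(2, Mul(-1, d)))
Function('Y')(o) = Mul(Pow(o, 2), Add(2, Mul(-1, o))) (Function('Y')(o) = Mul(Add(2, Mul(-1, o)), Pow(o, 2)) = Mul(Pow(o, 2), Add(2, Mul(-1, o))))
Function('t')(w) = Add(6, w)
Pow(Add(Function('Y')(6), Function('t')(K)), 2) = Pow(Add(Mul(Pow(6, 2), Add(2, Mul(-1, 6))), Add(6, 5)), 2) = Pow(Add(Mul(36, Add(2, -6)), 11), 2) = Pow(Add(Mul(36, -4), 11), 2) = Pow(Add(-144, 11), 2) = Pow(-133, 2) = 17689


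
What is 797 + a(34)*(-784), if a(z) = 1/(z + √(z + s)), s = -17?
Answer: 51831/67 + 784*√17/1139 ≈ 776.44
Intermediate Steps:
a(z) = 1/(z + √(-17 + z)) (a(z) = 1/(z + √(z - 17)) = 1/(z + √(-17 + z)))
797 + a(34)*(-784) = 797 - 784/(34 + √(-17 + 34)) = 797 - 784/(34 + √17)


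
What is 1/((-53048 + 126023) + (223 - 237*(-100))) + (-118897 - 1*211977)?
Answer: -32061028851/96898 ≈ -3.3087e+5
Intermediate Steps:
1/((-53048 + 126023) + (223 - 237*(-100))) + (-118897 - 1*211977) = 1/(72975 + (223 + 23700)) + (-118897 - 211977) = 1/(72975 + 23923) - 330874 = 1/96898 - 330874 = -32061028851/96898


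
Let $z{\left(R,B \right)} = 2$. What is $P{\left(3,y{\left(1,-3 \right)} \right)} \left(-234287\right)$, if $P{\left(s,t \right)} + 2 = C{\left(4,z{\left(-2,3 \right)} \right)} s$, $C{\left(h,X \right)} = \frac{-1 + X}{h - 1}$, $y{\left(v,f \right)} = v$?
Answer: $234287$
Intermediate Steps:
$C{\left(h,X \right)} = \frac{-1 + X}{-1 + h}$
$P{\left(s,t \right)} = -2 + \frac{s}{3}$ ($P{\left(s,t \right)} = -2 + \frac{-1 + 2}{-1 + 4} s = -2 + \frac{1}{3} \cdot 1 s = -2 + \frac{s}{3}$)
$P{\left(3,y{\left(1,-3 \right)} \right)} \left(-234287\right) = \left(-2 + \frac{1}{3} \cdot 3\right) \left(-234287\right) = \left(-2 + 1\right) \left(-234287\right) = \left(-1\right) \left(-234287\right) = 234287$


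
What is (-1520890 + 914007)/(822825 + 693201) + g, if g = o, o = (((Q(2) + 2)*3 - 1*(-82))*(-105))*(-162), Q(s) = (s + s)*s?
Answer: 169894755661/89178 ≈ 1.9051e+6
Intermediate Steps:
Q(s) = 2*s² (Q(s) = (2*s)*s = 2*s²)
o = 1905120 (o = (((2*2² + 2)*3 - 1*(-82))*(-105))*(-162) = (((2*4 + 2)*3 + 82)*(-105))*(-162) = (((8 + 2)*3 + 82)*(-105))*(-162) = ((10*3 + 82)*(-105))*(-162) = ((30 + 82)*(-105))*(-162) = (112*(-105))*(-162) = -11760*(-162) = 1905120)
g = 1905120
(-1520890 + 914007)/(822825 + 693201) + g = (-1520890 + 914007)/(822825 + 693201) + 1905120 = -606883/1516026 + 1905120 = -606883*1/1516026 + 1905120 = -35699/89178 + 1905120 = 169894755661/89178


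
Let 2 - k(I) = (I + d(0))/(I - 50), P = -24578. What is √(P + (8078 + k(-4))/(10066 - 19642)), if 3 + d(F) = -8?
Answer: I*√563468616487/4788 ≈ 156.78*I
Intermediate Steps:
d(F) = -11 (d(F) = -3 - 8 = -11)
k(I) = 2 - (-11 + I)/(-50 + I) (k(I) = 2 - (I - 11)/(I - 50) = 2 - (-11 + I)/(-50 + I))
√(P + (8078 + k(-4))/(10066 - 19642)) = √(-24578 + (8078 + (-89 - 4)/(-50 - 4))/(10066 - 19642)) = √(-24578 + (8078 - 93/(-54))/(-9576)) = √(-24578 + (8078 - 1/54*(-93))*(-1/9576)) = √(-24578 + (8078 + 31/18)*(-1/9576)) = √(-24578 + (145435/18)*(-1/9576)) = √(-24578 - 145435/172368) = √(-4236606139/172368) = I*√563468616487/4788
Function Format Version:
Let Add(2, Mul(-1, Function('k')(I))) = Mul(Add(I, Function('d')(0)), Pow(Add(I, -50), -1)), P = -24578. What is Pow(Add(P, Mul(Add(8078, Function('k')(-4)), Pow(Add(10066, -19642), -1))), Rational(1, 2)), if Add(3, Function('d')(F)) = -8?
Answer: Mul(Rational(1, 4788), I, Pow(563468616487, Rational(1, 2))) ≈ Mul(156.78, I)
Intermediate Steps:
Function('d')(F) = -11 (Function('d')(F) = Add(-3, -8) = -11)
Function('k')(I) = Add(2, Mul(-1, Pow(Add(-50, I), -1), Add(-11, I))) (Function('k')(I) = Add(2, Mul(-1, Mul(Add(I, -11), Pow(Add(I, -50), -1)))) = Add(2, Mul(-1, Mul(Add(-11, I), Pow(Add(-50, I), -1)))) = Add(2, Mul(-1, Mul(Pow(Add(-50, I), -1), Add(-11, I)))) = Add(2, Mul(-1, Pow(Add(-50, I), -1), Add(-11, I))))
Pow(Add(P, Mul(Add(8078, Function('k')(-4)), Pow(Add(10066, -19642), -1))), Rational(1, 2)) = Pow(Add(-24578, Mul(Add(8078, Mul(Pow(Add(-50, -4), -1), Add(-89, -4))), Pow(Add(10066, -19642), -1))), Rational(1, 2)) = Pow(Add(-24578, Mul(Add(8078, Mul(Pow(-54, -1), -93)), Pow(-9576, -1))), Rational(1, 2)) = Pow(Add(-24578, Mul(Add(8078, Mul(Rational(-1, 54), -93)), Rational(-1, 9576))), Rational(1, 2)) = Pow(Add(-24578, Mul(Add(8078, Rational(31, 18)), Rational(-1, 9576))), Rational(1, 2)) = Pow(Add(-24578, Mul(Rational(145435, 18), Rational(-1, 9576))), Rational(1, 2)) = Pow(Add(-24578, Rational(-145435, 172368)), Rational(1, 2)) = Pow(Rational(-4236606139, 172368), Rational(1, 2)) = Mul(Rational(1, 4788), I, Pow(563468616487, Rational(1, 2)))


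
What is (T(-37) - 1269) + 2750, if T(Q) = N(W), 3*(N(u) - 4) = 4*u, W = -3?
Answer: 1481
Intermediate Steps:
N(u) = 4 + 4*u/3 (N(u) = 4 + (4*u)/3 = 4 + 4*u/3)
T(Q) = 0 (T(Q) = 4 + (4/3)*(-3) = 4 - 4 = 0)
(T(-37) - 1269) + 2750 = (0 - 1269) + 2750 = -1269 + 2750 = 1481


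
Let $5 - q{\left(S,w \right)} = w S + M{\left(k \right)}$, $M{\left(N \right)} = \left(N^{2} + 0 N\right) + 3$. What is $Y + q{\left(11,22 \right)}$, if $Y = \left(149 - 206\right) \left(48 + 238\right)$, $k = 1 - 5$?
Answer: $-16558$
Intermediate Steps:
$k = -4$ ($k = 1 - 5 = -4$)
$M{\left(N \right)} = 3 + N^{2}$ ($M{\left(N \right)} = \left(N^{2} + 0\right) + 3 = N^{2} + 3 = 3 + N^{2}$)
$q{\left(S,w \right)} = -14 - S w$ ($q{\left(S,w \right)} = 5 - \left(w S + \left(3 + \left(-4\right)^{2}\right)\right) = 5 - \left(S w + \left(3 + 16\right)\right) = 5 - \left(S w + 19\right) = 5 - \left(19 + S w\right) = -14 - S w$)
$Y = -16302$ ($Y = \left(-57\right) 286 = -16302$)
$Y + q{\left(11,22 \right)} = -16302 - \left(14 + 11 \cdot 22\right) = -16302 - 256 = -16558$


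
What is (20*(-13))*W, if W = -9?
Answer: 2340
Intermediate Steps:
(20*(-13))*W = (20*(-13))*(-9) = -260*(-9) = 2340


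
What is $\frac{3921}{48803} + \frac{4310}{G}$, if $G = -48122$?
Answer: $- \frac{10827284}{1174248983} \approx -0.0092206$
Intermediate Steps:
$\frac{3921}{48803} + \frac{4310}{G} = \frac{3921}{48803} + \frac{4310}{-48122} = 3921 \cdot \frac{1}{48803} + 4310 \left(- \frac{1}{48122}\right) = \frac{3921}{48803} - \frac{2155}{24061} = - \frac{10827284}{1174248983}$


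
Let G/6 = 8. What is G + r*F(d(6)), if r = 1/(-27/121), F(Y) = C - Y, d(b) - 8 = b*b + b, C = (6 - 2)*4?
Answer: 5410/27 ≈ 200.37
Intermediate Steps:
G = 48 (G = 6*8 = 48)
C = 16 (C = 4*4 = 16)
d(b) = 8 + b + b**2 (d(b) = 8 + (b*b + b) = 8 + (b**2 + b) = 8 + (b + b**2) = 8 + b + b**2)
F(Y) = 16 - Y
r = -121/27 (r = 1/(-27*1/121) = 1/(-27/121) = -121/27 ≈ -4.4815)
G + r*F(d(6)) = 48 - 121*(16 - (8 + 6 + 6**2))/27 = 48 - 121*(16 - (8 + 6 + 36))/27 = 48 - 121*(16 - 1*50)/27 = 48 - 121*(16 - 50)/27 = 48 - 121/27*(-34) = 48 + 4114/27 = 5410/27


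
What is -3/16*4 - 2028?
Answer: -8115/4 ≈ -2028.8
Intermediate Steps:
-3/16*4 - 2028 = -3/4 - 2028 = -8115/4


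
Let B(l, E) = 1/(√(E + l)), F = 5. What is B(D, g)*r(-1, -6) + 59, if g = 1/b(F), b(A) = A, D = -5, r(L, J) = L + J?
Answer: 59 + 7*I*√30/12 ≈ 59.0 + 3.195*I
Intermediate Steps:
r(L, J) = J + L
g = ⅕ (g = 1/5 = ⅕ ≈ 0.20000)
B(l, E) = (E + l)^(-½)
B(D, g)*r(-1, -6) + 59 = (-6 - 1)/√(⅕ - 5) + 59 = -7/√(-24/5) + 59 = -I*√30/12*(-7) + 59 = 7*I*√30/12 + 59 = 59 + 7*I*√30/12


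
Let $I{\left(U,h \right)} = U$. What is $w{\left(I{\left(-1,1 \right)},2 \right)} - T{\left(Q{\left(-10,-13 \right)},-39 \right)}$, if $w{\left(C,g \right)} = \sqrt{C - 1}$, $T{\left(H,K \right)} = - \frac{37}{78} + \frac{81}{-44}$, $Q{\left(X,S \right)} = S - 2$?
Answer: $\frac{3973}{1716} + i \sqrt{2} \approx 2.3153 + 1.4142 i$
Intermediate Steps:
$Q{\left(X,S \right)} = -2 + S$ ($Q{\left(X,S \right)} = S - 2 = -2 + S$)
$T{\left(H,K \right)} = - \frac{3973}{1716}$ ($T{\left(H,K \right)} = \left(-37\right) \frac{1}{78} + 81 \left(- \frac{1}{44}\right) = - \frac{37}{78} - \frac{81}{44} = - \frac{3973}{1716}$)
$w{\left(C,g \right)} = \sqrt{-1 + C}$
$w{\left(I{\left(-1,1 \right)},2 \right)} - T{\left(Q{\left(-10,-13 \right)},-39 \right)} = \sqrt{-1 - 1} - - \frac{3973}{1716} = \sqrt{-2} + \frac{3973}{1716} = i \sqrt{2} + \frac{3973}{1716} = \frac{3973}{1716} + i \sqrt{2}$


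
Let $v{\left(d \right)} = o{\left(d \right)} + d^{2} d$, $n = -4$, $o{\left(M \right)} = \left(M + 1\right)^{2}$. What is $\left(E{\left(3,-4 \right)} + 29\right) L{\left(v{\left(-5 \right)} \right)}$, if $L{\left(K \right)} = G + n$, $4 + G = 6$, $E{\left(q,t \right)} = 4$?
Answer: $-66$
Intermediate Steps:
$o{\left(M \right)} = \left(1 + M\right)^{2}$
$G = 2$ ($G = -4 + 6 = 2$)
$v{\left(d \right)} = d^{3} + \left(1 + d\right)^{2}$ ($v{\left(d \right)} = \left(1 + d\right)^{2} + d^{2} d = \left(1 + d\right)^{2} + d^{3} = d^{3} + \left(1 + d\right)^{2}$)
$L{\left(K \right)} = -2$ ($L{\left(K \right)} = 2 - 4 = -2$)
$\left(E{\left(3,-4 \right)} + 29\right) L{\left(v{\left(-5 \right)} \right)} = \left(4 + 29\right) \left(-2\right) = 33 \left(-2\right) = -66$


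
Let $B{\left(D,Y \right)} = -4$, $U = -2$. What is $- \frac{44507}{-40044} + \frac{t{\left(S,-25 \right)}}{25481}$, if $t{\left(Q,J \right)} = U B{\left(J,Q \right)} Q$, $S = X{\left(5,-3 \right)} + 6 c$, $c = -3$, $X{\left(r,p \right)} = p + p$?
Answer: $\frac{1126394419}{1020361164} \approx 1.1039$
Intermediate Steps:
$X{\left(r,p \right)} = 2 p$
$S = -24$ ($S = 2 \left(-3\right) + 6 \left(-3\right) = -6 - 18 = -24$)
$t{\left(Q,J \right)} = 8 Q$ ($t{\left(Q,J \right)} = \left(-2\right) \left(-4\right) Q = 8 Q$)
$- \frac{44507}{-40044} + \frac{t{\left(S,-25 \right)}}{25481} = - \frac{44507}{-40044} + \frac{8 \left(-24\right)}{25481} = \left(-44507\right) \left(- \frac{1}{40044}\right) - \frac{192}{25481} = \frac{44507}{40044} - \frac{192}{25481} = \frac{1126394419}{1020361164}$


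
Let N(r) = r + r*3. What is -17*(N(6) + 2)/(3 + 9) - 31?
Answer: -407/6 ≈ -67.833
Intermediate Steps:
N(r) = 4*r (N(r) = r + 3*r = 4*r)
-17*(N(6) + 2)/(3 + 9) - 31 = -17*(4*6 + 2)/(3 + 9) - 31 = -17*(24 + 2)/12 - 31 = -442/12 - 31 = -17*13/6 - 31 = -221/6 - 31 = -407/6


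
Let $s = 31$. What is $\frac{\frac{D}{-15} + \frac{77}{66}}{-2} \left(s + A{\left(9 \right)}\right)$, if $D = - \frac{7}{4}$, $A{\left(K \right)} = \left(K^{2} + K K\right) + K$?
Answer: $- \frac{7777}{60} \approx -129.62$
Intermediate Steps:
$A{\left(K \right)} = K + 2 K^{2}$ ($A{\left(K \right)} = \left(K^{2} + K^{2}\right) + K = 2 K^{2} + K = K + 2 K^{2}$)
$D = - \frac{7}{4}$ ($D = \left(-7\right) \frac{1}{4} = - \frac{7}{4} \approx -1.75$)
$\frac{\frac{D}{-15} + \frac{77}{66}}{-2} \left(s + A{\left(9 \right)}\right) = \frac{- \frac{7}{4 \left(-15\right)} + \frac{77}{66}}{-2} \left(31 + 9 \left(1 + 2 \cdot 9\right)\right) = \left(\left(- \frac{7}{4}\right) \left(- \frac{1}{15}\right) + 77 \cdot \frac{1}{66}\right) \left(- \frac{1}{2}\right) \left(31 + 9 \left(1 + 18\right)\right) = \left(\frac{7}{60} + \frac{7}{6}\right) \left(- \frac{1}{2}\right) \left(31 + 9 \cdot 19\right) = \frac{77}{60} \left(- \frac{1}{2}\right) \left(31 + 171\right) = \left(- \frac{77}{120}\right) 202 = - \frac{7777}{60}$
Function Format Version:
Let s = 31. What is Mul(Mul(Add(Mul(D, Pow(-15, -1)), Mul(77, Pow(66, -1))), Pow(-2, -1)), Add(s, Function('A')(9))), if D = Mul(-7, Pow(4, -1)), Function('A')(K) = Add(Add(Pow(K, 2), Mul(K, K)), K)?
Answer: Rational(-7777, 60) ≈ -129.62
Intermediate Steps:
Function('A')(K) = Add(K, Mul(2, Pow(K, 2))) (Function('A')(K) = Add(Add(Pow(K, 2), Pow(K, 2)), K) = Add(Mul(2, Pow(K, 2)), K) = Add(K, Mul(2, Pow(K, 2))))
D = Rational(-7, 4) (D = Mul(-7, Rational(1, 4)) = Rational(-7, 4) ≈ -1.7500)
Mul(Mul(Add(Mul(D, Pow(-15, -1)), Mul(77, Pow(66, -1))), Pow(-2, -1)), Add(s, Function('A')(9))) = Mul(Mul(Add(Mul(Rational(-7, 4), Pow(-15, -1)), Mul(77, Pow(66, -1))), Pow(-2, -1)), Add(31, Mul(9, Add(1, Mul(2, 9))))) = Mul(Mul(Add(Mul(Rational(-7, 4), Rational(-1, 15)), Mul(77, Rational(1, 66))), Rational(-1, 2)), Add(31, Mul(9, Add(1, 18)))) = Mul(Mul(Add(Rational(7, 60), Rational(7, 6)), Rational(-1, 2)), Add(31, Mul(9, 19))) = Mul(Mul(Rational(77, 60), Rational(-1, 2)), Add(31, 171)) = Mul(Rational(-77, 120), 202) = Rational(-7777, 60)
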